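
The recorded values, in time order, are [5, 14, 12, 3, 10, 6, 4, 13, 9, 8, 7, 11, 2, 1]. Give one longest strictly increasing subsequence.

5, 6, 9, 11

Patience tails give the LIS length; then backtrack through the dp parents:
5 → extends → [5]
14 → extends → [5, 14]
12 → replaces 14 → [5, 12]
3 → replaces 5 → [3, 12]
10 → replaces 12 → [3, 10]
6 → replaces 10 → [3, 6]
4 → replaces 6 → [3, 4]
13 → extends → [3, 4, 13]
9 → replaces 13 → [3, 4, 9]
8 → replaces 9 → [3, 4, 8]
7 → replaces 8 → [3, 4, 7]
11 → extends → [3, 4, 7, 11]
2 → replaces 3 → [2, 4, 7, 11]
1 → replaces 2 → [1, 4, 7, 11]
Length 4; one witness is 5, 6, 9, 11.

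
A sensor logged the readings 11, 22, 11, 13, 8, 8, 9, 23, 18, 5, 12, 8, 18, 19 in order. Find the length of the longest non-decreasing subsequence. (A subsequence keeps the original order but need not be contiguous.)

6

Track the smallest tail for each achievable length (allowing ties):
11 → extends → [11]
22 → extends → [11, 22]
11 → replaces 22 → [11, 11]
13 → extends → [11, 11, 13]
8 → replaces 11 → [8, 11, 13]
8 → replaces 11 → [8, 8, 13]
9 → replaces 13 → [8, 8, 9]
23 → extends → [8, 8, 9, 23]
18 → replaces 23 → [8, 8, 9, 18]
5 → replaces 8 → [5, 8, 9, 18]
12 → replaces 18 → [5, 8, 9, 12]
8 → replaces 9 → [5, 8, 8, 12]
18 → extends → [5, 8, 8, 12, 18]
19 → extends → [5, 8, 8, 12, 18, 19]
Six tails, so the longest non-decreasing subsequence has length 6 (e.g. 11, 11, 13, 18, 18, 19).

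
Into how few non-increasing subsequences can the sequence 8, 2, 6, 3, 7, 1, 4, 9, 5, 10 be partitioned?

5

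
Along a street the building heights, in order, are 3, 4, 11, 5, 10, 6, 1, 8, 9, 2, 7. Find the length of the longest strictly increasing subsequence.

6

Track the smallest tail for each achievable length (strict):
3 → extends → [3]
4 → extends → [3, 4]
11 → extends → [3, 4, 11]
5 → replaces 11 → [3, 4, 5]
10 → extends → [3, 4, 5, 10]
6 → replaces 10 → [3, 4, 5, 6]
1 → replaces 3 → [1, 4, 5, 6]
8 → extends → [1, 4, 5, 6, 8]
9 → extends → [1, 4, 5, 6, 8, 9]
2 → replaces 4 → [1, 2, 5, 6, 8, 9]
7 → replaces 8 → [1, 2, 5, 6, 7, 9]
Six tails, so the longest strictly increasing subsequence has length 6 (e.g. 3, 4, 5, 6, 8, 9).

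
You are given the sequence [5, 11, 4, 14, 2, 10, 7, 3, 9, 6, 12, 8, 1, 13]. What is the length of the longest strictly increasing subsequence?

5

Track the smallest tail for each achievable length (strict):
5 → extends → [5]
11 → extends → [5, 11]
4 → replaces 5 → [4, 11]
14 → extends → [4, 11, 14]
2 → replaces 4 → [2, 11, 14]
10 → replaces 11 → [2, 10, 14]
7 → replaces 10 → [2, 7, 14]
3 → replaces 7 → [2, 3, 14]
9 → replaces 14 → [2, 3, 9]
6 → replaces 9 → [2, 3, 6]
12 → extends → [2, 3, 6, 12]
8 → replaces 12 → [2, 3, 6, 8]
1 → replaces 2 → [1, 3, 6, 8]
13 → extends → [1, 3, 6, 8, 13]
Five tails, so the longest strictly increasing subsequence has length 5 (e.g. 5, 7, 9, 12, 13).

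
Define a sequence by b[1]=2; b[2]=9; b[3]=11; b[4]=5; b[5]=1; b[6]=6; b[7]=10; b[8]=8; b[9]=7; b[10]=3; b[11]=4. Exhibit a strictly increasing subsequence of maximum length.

2, 5, 6, 10

Patience tails give the LIS length; then backtrack through the dp parents:
2 → extends → [2]
9 → extends → [2, 9]
11 → extends → [2, 9, 11]
5 → replaces 9 → [2, 5, 11]
1 → replaces 2 → [1, 5, 11]
6 → replaces 11 → [1, 5, 6]
10 → extends → [1, 5, 6, 10]
8 → replaces 10 → [1, 5, 6, 8]
7 → replaces 8 → [1, 5, 6, 7]
3 → replaces 5 → [1, 3, 6, 7]
4 → replaces 6 → [1, 3, 4, 7]
Length 4; one witness is 2, 5, 6, 10.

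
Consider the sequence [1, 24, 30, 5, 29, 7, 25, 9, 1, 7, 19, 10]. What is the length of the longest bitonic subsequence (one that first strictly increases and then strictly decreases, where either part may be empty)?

7

inc[i] = longest strictly increasing subsequence ending at i; dec[i] = longest strictly decreasing subsequence starting at i:
i:      1  2  3  4  5  6  7  8  9 10 11 12
a[i]:   1 24 30  5 29  7 25  9  1  7 19 10
inc:    1  2  3  2  3  3  4  4  1  3  5  5
dec:    1  3  5  2  4  2  3  2  1  1  2  1
Best peak at i=3 (value 30): inc=3, dec=5, length 3+5−1 = 7.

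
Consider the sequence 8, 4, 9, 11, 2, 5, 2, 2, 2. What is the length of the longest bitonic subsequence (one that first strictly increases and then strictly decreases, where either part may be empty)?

inc[i] = longest strictly increasing subsequence ending at i; dec[i] = longest strictly decreasing subsequence starting at i:
i:      1  2  3  4  5  6  7  8  9
a[i]:   8  4  9 11  2  5  2  2  2
inc:    1  1  2  3  1  2  1  1  1
dec:    3  2  3  3  1  2  1  1  1
Best peak at i=4 (value 11): inc=3, dec=3, length 3+3−1 = 5.

5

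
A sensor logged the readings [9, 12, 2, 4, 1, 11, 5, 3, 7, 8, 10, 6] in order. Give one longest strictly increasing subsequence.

Patience tails give the LIS length; then backtrack through the dp parents:
9 → extends → [9]
12 → extends → [9, 12]
2 → replaces 9 → [2, 12]
4 → replaces 12 → [2, 4]
1 → replaces 2 → [1, 4]
11 → extends → [1, 4, 11]
5 → replaces 11 → [1, 4, 5]
3 → replaces 4 → [1, 3, 5]
7 → extends → [1, 3, 5, 7]
8 → extends → [1, 3, 5, 7, 8]
10 → extends → [1, 3, 5, 7, 8, 10]
6 → replaces 7 → [1, 3, 5, 6, 8, 10]
Length 6; one witness is 2, 4, 5, 7, 8, 10.

2, 4, 5, 7, 8, 10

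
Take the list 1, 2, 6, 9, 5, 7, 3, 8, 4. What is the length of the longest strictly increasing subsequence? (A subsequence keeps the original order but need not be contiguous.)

5

Track the smallest tail for each achievable length (strict):
1 → extends → [1]
2 → extends → [1, 2]
6 → extends → [1, 2, 6]
9 → extends → [1, 2, 6, 9]
5 → replaces 6 → [1, 2, 5, 9]
7 → replaces 9 → [1, 2, 5, 7]
3 → replaces 5 → [1, 2, 3, 7]
8 → extends → [1, 2, 3, 7, 8]
4 → replaces 7 → [1, 2, 3, 4, 8]
Five tails, so the longest strictly increasing subsequence has length 5 (e.g. 1, 2, 6, 7, 8).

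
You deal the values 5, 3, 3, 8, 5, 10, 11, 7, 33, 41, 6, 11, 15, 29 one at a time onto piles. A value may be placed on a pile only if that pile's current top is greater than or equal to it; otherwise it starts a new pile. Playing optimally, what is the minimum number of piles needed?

6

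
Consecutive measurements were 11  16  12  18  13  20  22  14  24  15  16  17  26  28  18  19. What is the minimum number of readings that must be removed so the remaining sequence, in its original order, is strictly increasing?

Fewest deletions = n − (longest strictly increasing subsequence).
i:      1  2  3  4  5  6  7  8  9 10 11 12 13 14 15 16
a[i]:  11 16 12 18 13 20 22 14 24 15 16 17 26 28 18 19
dp:     1  2  2  3  3  4  5  4  6  5  6  7  8  9  8  9
max dp = 9, so deletions = 16 − 9 = 7.

7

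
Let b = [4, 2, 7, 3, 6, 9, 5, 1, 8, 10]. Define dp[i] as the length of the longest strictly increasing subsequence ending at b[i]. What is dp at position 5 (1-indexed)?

dp[i] = 1 + max{dp[j] : j<i, b[j]<b[i]} (or 1 if no such j):
i:      1  2  3  4  5  6  7  8  9 10
b[i]:   4  2  7  3  6  9  5  1  8 10
dp:     1  1  2  2  3  4  3  1  4  5
At index 5 the value is 3.

3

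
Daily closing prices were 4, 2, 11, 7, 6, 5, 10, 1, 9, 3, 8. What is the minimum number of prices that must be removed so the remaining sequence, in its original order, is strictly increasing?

Fewest deletions = n − (longest strictly increasing subsequence).
Patience tails:
4 → extends → [4]
2 → replaces 4 → [2]
11 → extends → [2, 11]
7 → replaces 11 → [2, 7]
6 → replaces 7 → [2, 6]
5 → replaces 6 → [2, 5]
10 → extends → [2, 5, 10]
1 → replaces 2 → [1, 5, 10]
9 → replaces 10 → [1, 5, 9]
3 → replaces 5 → [1, 3, 9]
8 → replaces 9 → [1, 3, 8]
Longest strictly increasing subsequence has length 3, so deletions = 11 − 3 = 8.

8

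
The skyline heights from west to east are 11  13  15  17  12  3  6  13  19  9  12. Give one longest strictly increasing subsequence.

11, 13, 15, 17, 19

Patience tails give the LIS length; then backtrack through the dp parents:
11 → extends → [11]
13 → extends → [11, 13]
15 → extends → [11, 13, 15]
17 → extends → [11, 13, 15, 17]
12 → replaces 13 → [11, 12, 15, 17]
3 → replaces 11 → [3, 12, 15, 17]
6 → replaces 12 → [3, 6, 15, 17]
13 → replaces 15 → [3, 6, 13, 17]
19 → extends → [3, 6, 13, 17, 19]
9 → replaces 13 → [3, 6, 9, 17, 19]
12 → replaces 17 → [3, 6, 9, 12, 19]
Length 5; one witness is 11, 13, 15, 17, 19.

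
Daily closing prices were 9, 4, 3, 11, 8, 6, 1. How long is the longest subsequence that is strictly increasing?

2

Track the smallest tail for each achievable length (strict):
9 → extends → [9]
4 → replaces 9 → [4]
3 → replaces 4 → [3]
11 → extends → [3, 11]
8 → replaces 11 → [3, 8]
6 → replaces 8 → [3, 6]
1 → replaces 3 → [1, 6]
Two tails, so the longest strictly increasing subsequence has length 2 (e.g. 9, 11).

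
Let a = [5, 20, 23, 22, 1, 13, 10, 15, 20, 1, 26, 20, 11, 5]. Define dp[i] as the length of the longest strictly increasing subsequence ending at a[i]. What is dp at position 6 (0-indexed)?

dp[i] = 1 + max{dp[j] : j<i, a[j]<a[i]} (or 1 if no such j):
i:      0  1  2  3  4  5  6  7  8  9 10 11 12 13
a[i]:   5 20 23 22  1 13 10 15 20  1 26 20 11  5
dp:     1  2  3  3  1  2  2  3  4  1  5  4  3  2
At index 6 the value is 2.

2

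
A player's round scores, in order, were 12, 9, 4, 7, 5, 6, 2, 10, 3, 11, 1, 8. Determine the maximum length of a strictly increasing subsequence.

5

Track the smallest tail for each achievable length (strict):
12 → extends → [12]
9 → replaces 12 → [9]
4 → replaces 9 → [4]
7 → extends → [4, 7]
5 → replaces 7 → [4, 5]
6 → extends → [4, 5, 6]
2 → replaces 4 → [2, 5, 6]
10 → extends → [2, 5, 6, 10]
3 → replaces 5 → [2, 3, 6, 10]
11 → extends → [2, 3, 6, 10, 11]
1 → replaces 2 → [1, 3, 6, 10, 11]
8 → replaces 10 → [1, 3, 6, 8, 11]
Five tails, so the longest strictly increasing subsequence has length 5 (e.g. 4, 5, 6, 10, 11).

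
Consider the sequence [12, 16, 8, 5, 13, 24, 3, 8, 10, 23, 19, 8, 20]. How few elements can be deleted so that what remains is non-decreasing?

8

Fewest deletions = n − (longest non-decreasing subsequence).
Patience tails:
12 → extends → [12]
16 → extends → [12, 16]
8 → replaces 12 → [8, 16]
5 → replaces 8 → [5, 16]
13 → replaces 16 → [5, 13]
24 → extends → [5, 13, 24]
3 → replaces 5 → [3, 13, 24]
8 → replaces 13 → [3, 8, 24]
10 → replaces 24 → [3, 8, 10]
23 → extends → [3, 8, 10, 23]
19 → replaces 23 → [3, 8, 10, 19]
8 → replaces 10 → [3, 8, 8, 19]
20 → extends → [3, 8, 8, 19, 20]
Longest non-decreasing subsequence has length 5, so deletions = 13 − 5 = 8.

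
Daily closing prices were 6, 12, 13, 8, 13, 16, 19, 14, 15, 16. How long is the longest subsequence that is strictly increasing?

Track the smallest tail for each achievable length (strict):
6 → extends → [6]
12 → extends → [6, 12]
13 → extends → [6, 12, 13]
8 → replaces 12 → [6, 8, 13]
13 → already a tail → [6, 8, 13]
16 → extends → [6, 8, 13, 16]
19 → extends → [6, 8, 13, 16, 19]
14 → replaces 16 → [6, 8, 13, 14, 19]
15 → replaces 19 → [6, 8, 13, 14, 15]
16 → extends → [6, 8, 13, 14, 15, 16]
Six tails, so the longest strictly increasing subsequence has length 6 (e.g. 6, 12, 13, 14, 15, 16).

6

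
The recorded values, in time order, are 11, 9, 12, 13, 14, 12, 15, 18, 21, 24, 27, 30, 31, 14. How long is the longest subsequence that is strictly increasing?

Let dp[i] be the length of the longest such subsequence ending at index i:
i:      1  2  3  4  5  6  7  8  9 10 11 12 13 14
a[i]:  11  9 12 13 14 12 15 18 21 24 27 30 31 14
dp:     1  1  2  3  4  2  5  6  7  8  9 10 11  4
Maximum dp value is 11.

11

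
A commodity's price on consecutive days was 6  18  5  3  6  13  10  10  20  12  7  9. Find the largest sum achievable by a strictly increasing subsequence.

44

Let S[i] be the best sum of a strictly increasing subsequence ending at i:
i:      1  2  3  4  5  6  7  8  9 10 11 12
a[i]:   6 18  5  3  6 13 10 10 20 12  7  9
S:      6 24  5  3 11 24 21 21 44 33 18 27
Maximum is 44 (e.g. 5 + 6 + 13 + 20).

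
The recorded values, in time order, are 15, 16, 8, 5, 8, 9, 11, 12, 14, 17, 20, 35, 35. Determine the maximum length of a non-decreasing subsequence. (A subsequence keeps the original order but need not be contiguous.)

10

Track the smallest tail for each achievable length (allowing ties):
15 → extends → [15]
16 → extends → [15, 16]
8 → replaces 15 → [8, 16]
5 → replaces 8 → [5, 16]
8 → replaces 16 → [5, 8]
9 → extends → [5, 8, 9]
11 → extends → [5, 8, 9, 11]
12 → extends → [5, 8, 9, 11, 12]
14 → extends → [5, 8, 9, 11, 12, 14]
17 → extends → [5, 8, 9, 11, 12, 14, 17]
20 → extends → [5, 8, 9, 11, 12, 14, 17, 20]
35 → extends → [5, 8, 9, 11, 12, 14, 17, 20, 35]
35 → extends → [5, 8, 9, 11, 12, 14, 17, 20, 35, 35]
Ten tails, so the longest non-decreasing subsequence has length 10 (e.g. 8, 8, 9, 11, 12, 14, 17, 20, 35, 35).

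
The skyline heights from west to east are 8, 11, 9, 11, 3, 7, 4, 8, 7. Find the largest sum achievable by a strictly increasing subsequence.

Let S[i] be the best sum of a strictly increasing subsequence ending at i:
i:      1  2  3  4  5  6  7  8  9
a[i]:   8 11  9 11  3  7  4  8  7
S:      8 19 17 28  3 10  7 18 14
Maximum is 28 (e.g. 8 + 9 + 11).

28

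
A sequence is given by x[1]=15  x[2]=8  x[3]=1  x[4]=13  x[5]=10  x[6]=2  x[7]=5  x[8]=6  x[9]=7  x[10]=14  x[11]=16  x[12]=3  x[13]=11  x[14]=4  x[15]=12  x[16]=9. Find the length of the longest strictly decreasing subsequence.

Let dp[i] be the longest strictly decreasing subsequence ending at i:
i:      1  2  3  4  5  6  7  8  9 10 11 12 13 14 15 16
x[i]:  15  8  1 13 10  2  5  6  7 14 16  3 11  4 12  9
dp:     1  2  3  2  3  4  4  4  4  2  1  5  3  5  3  4
Maximum is 5.

5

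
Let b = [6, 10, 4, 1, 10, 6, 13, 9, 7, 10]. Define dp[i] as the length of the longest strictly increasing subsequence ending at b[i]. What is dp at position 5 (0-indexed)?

2

dp[i] = 1 + max{dp[j] : j<i, b[j]<b[i]} (or 1 if no such j):
i:      0  1  2  3  4  5  6  7  8  9
b[i]:   6 10  4  1 10  6 13  9  7 10
dp:     1  2  1  1  2  2  3  3  3  4
At index 5 the value is 2.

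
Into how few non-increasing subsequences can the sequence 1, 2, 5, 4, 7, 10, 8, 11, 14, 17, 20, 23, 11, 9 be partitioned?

Place each on the leftmost legal pile:
1 → new pile 1 (tops now [1])
2 → new pile 2 (tops now [1, 2])
5 → new pile 3 (tops now [1, 2, 5])
4 → pile 3 (tops now [1, 2, 4])
7 → new pile 4 (tops now [1, 2, 4, 7])
10 → new pile 5 (tops now [1, 2, 4, 7, 10])
8 → pile 5 (tops now [1, 2, 4, 7, 8])
11 → new pile 6 (tops now [1, 2, 4, 7, 8, 11])
14 → new pile 7 (tops now [1, 2, 4, 7, 8, 11, 14])
17 → new pile 8 (tops now [1, 2, 4, 7, 8, 11, 14, 17])
20 → new pile 9 (tops now [1, 2, 4, 7, 8, 11, 14, 17, 20])
23 → new pile 10 (tops now [1, 2, 4, 7, 8, 11, 14, 17, 20, 23])
11 → pile 6 (tops now [1, 2, 4, 7, 8, 11, 14, 17, 20, 23])
9 → pile 6 (tops now [1, 2, 4, 7, 8, 9, 14, 17, 20, 23])
Ten piles.

10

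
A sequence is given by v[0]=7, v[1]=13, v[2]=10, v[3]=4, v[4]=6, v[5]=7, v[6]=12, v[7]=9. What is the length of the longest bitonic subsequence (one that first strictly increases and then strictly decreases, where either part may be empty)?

inc[i] = longest strictly increasing subsequence ending at i; dec[i] = longest strictly decreasing subsequence starting at i:
i:      0  1  2  3  4  5  6  7
v[i]:   7 13 10  4  6  7 12  9
inc:    1  2  2  1  2  3  4  4
dec:    2  3  2  1  1  1  2  1
Best peak at i=6 (value 12): inc=4, dec=2, length 4+2−1 = 5.

5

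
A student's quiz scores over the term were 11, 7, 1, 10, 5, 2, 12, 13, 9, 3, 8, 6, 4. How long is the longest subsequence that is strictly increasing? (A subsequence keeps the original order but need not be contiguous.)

Let dp[i] be the length of the longest such subsequence ending at index i:
i:      1  2  3  4  5  6  7  8  9 10 11 12 13
a[i]:  11  7  1 10  5  2 12 13  9  3  8  6  4
dp:     1  1  1  2  2  2  3  4  3  3  4  4  4
Maximum dp value is 4.

4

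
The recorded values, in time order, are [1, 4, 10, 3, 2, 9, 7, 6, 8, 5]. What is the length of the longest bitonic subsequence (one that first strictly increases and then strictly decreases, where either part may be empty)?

7

inc[i] = longest strictly increasing subsequence ending at i; dec[i] = longest strictly decreasing subsequence starting at i:
i:      1  2  3  4  5  6  7  8  9 10
a[i]:   1  4 10  3  2  9  7  6  8  5
inc:    1  2  3  2  2  3  3  3  4  3
dec:    1  3  5  2  1  4  3  2  2  1
Best peak at i=3 (value 10): inc=3, dec=5, length 3+5−1 = 7.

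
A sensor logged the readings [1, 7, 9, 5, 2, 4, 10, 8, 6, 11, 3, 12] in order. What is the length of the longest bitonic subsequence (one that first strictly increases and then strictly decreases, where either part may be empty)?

inc[i] = longest strictly increasing subsequence ending at i; dec[i] = longest strictly decreasing subsequence starting at i:
i:      1  2  3  4  5  6  7  8  9 10 11 12
a[i]:   1  7  9  5  2  4 10  8  6 11  3 12
inc:    1  2  3  2  2  3  4  4  4  5  3  6
dec:    1  4  4  3  1  2  4  3  2  2  1  1
Best peak at i=7 (value 10): inc=4, dec=4, length 4+4−1 = 7.

7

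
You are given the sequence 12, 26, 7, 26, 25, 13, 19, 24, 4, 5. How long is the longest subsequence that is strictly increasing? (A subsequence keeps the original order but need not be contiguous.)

4

Let dp[i] be the length of the longest such subsequence ending at index i:
i:      1  2  3  4  5  6  7  8  9 10
a[i]:  12 26  7 26 25 13 19 24  4  5
dp:     1  2  1  2  2  2  3  4  1  2
Maximum dp value is 4.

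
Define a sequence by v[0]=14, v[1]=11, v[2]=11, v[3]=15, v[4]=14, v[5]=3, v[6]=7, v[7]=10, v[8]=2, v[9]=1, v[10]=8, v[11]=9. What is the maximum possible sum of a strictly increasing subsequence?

Let S[i] be the best sum of a strictly increasing subsequence ending at i:
i:      0  1  2  3  4  5  6  7  8  9 10 11
v[i]:  14 11 11 15 14  3  7 10  2  1  8  9
S:     14 11 11 29 25  3 10 20  2  1 18 27
Maximum is 29 (e.g. 14 + 15).

29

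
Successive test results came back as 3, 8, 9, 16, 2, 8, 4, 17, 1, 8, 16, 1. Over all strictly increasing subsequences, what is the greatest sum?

Let S[i] be the best sum of a strictly increasing subsequence ending at i:
i:      1  2  3  4  5  6  7  8  9 10 11 12
a[i]:   3  8  9 16  2  8  4 17  1  8 16  1
S:      3 11 20 36  2 11  7 53  1 15 36  1
Maximum is 53 (e.g. 3 + 8 + 9 + 16 + 17).

53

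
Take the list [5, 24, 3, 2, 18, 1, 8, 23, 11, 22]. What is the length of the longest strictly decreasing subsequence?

4

Let dp[i] be the longest strictly decreasing subsequence ending at i:
i:      1  2  3  4  5  6  7  8  9 10
a[i]:   5 24  3  2 18  1  8 23 11 22
dp:     1  1  2  3  2  4  3  2  3  3
Maximum is 4.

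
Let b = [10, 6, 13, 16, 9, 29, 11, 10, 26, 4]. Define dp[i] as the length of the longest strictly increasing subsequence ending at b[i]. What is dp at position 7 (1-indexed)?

3

dp[i] = 1 + max{dp[j] : j<i, b[j]<b[i]} (or 1 if no such j):
i:      1  2  3  4  5  6  7  8  9 10
b[i]:  10  6 13 16  9 29 11 10 26  4
dp:     1  1  2  3  2  4  3  3  4  1
At index 7 the value is 3.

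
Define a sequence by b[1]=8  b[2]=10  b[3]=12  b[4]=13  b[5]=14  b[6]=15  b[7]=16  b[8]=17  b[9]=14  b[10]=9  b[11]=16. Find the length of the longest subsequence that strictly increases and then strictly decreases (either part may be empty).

inc[i] = longest strictly increasing subsequence ending at i; dec[i] = longest strictly decreasing subsequence starting at i:
i:      1  2  3  4  5  6  7  8  9 10 11
b[i]:   8 10 12 13 14 15 16 17 14  9 16
inc:    1  2  3  4  5  6  7  8  5  2  7
dec:    1  2  2  2  2  3  3  3  2  1  1
Best peak at i=8 (value 17): inc=8, dec=3, length 8+3−1 = 10.

10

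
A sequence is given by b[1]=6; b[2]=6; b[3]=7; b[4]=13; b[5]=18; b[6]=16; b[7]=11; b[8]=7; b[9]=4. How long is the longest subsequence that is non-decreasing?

5

Let dp[i] be the length of the longest such subsequence ending at index i:
i:      1  2  3  4  5  6  7  8  9
b[i]:   6  6  7 13 18 16 11  7  4
dp:     1  2  3  4  5  5  4  4  1
Maximum dp value is 5.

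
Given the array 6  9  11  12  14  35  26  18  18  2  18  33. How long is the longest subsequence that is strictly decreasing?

4

Negate each value so 'decreasing' becomes 'increasing', then run patience tails on the negated sequence:
-6 → extends → [-6]
-9 → replaces -6 → [-9]
-11 → replaces -9 → [-11]
-12 → replaces -11 → [-12]
-14 → replaces -12 → [-14]
-35 → replaces -14 → [-35]
-26 → extends → [-35, -26]
-18 → extends → [-35, -26, -18]
-18 → already a tail → [-35, -26, -18]
-2 → extends → [-35, -26, -18, -2]
-18 → already a tail → [-35, -26, -18, -2]
-33 → replaces -26 → [-35, -33, -18, -2]
Four tails, so the longest strictly decreasing subsequence of the original has length 4.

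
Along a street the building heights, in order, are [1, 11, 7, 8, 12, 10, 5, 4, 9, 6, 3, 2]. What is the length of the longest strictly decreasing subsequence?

Negate each value so 'decreasing' becomes 'increasing', then run patience tails on the negated sequence:
-1 → extends → [-1]
-11 → replaces -1 → [-11]
-7 → extends → [-11, -7]
-8 → replaces -7 → [-11, -8]
-12 → replaces -11 → [-12, -8]
-10 → replaces -8 → [-12, -10]
-5 → extends → [-12, -10, -5]
-4 → extends → [-12, -10, -5, -4]
-9 → replaces -5 → [-12, -10, -9, -4]
-6 → replaces -4 → [-12, -10, -9, -6]
-3 → extends → [-12, -10, -9, -6, -3]
-2 → extends → [-12, -10, -9, -6, -3, -2]
Six tails, so the longest strictly decreasing subsequence of the original has length 6.

6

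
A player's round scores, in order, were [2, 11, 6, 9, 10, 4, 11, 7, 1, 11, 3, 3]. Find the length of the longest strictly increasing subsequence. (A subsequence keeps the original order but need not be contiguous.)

Let dp[i] be the length of the longest such subsequence ending at index i:
i:      1  2  3  4  5  6  7  8  9 10 11 12
a[i]:   2 11  6  9 10  4 11  7  1 11  3  3
dp:     1  2  2  3  4  2  5  3  1  5  2  2
Maximum dp value is 5.

5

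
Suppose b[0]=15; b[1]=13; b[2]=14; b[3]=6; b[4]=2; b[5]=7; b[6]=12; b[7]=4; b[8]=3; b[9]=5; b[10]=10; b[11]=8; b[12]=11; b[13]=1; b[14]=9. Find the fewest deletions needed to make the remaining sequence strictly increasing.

Fewest deletions = n − (longest strictly increasing subsequence).
i:      0  1  2  3  4  5  6  7  8  9 10 11 12 13 14
b[i]:  15 13 14  6  2  7 12  4  3  5 10  8 11  1  9
dp:     1  1  2  1  1  2  3  2  2  3  4  4  5  1  5
max dp = 5, so deletions = 15 − 5 = 10.

10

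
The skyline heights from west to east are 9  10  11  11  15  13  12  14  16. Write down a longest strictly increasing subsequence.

Patience tails give the LIS length; then backtrack through the dp parents:
9 → extends → [9]
10 → extends → [9, 10]
11 → extends → [9, 10, 11]
11 → already a tail → [9, 10, 11]
15 → extends → [9, 10, 11, 15]
13 → replaces 15 → [9, 10, 11, 13]
12 → replaces 13 → [9, 10, 11, 12]
14 → extends → [9, 10, 11, 12, 14]
16 → extends → [9, 10, 11, 12, 14, 16]
Length 6; one witness is 9, 10, 11, 13, 14, 16.

9, 10, 11, 13, 14, 16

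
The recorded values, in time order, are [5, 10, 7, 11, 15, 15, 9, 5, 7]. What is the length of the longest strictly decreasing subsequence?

3

Let dp[i] be the longest strictly decreasing subsequence ending at i:
i:      1  2  3  4  5  6  7  8  9
a[i]:   5 10  7 11 15 15  9  5  7
dp:     1  1  2  1  1  1  2  3  3
Maximum is 3.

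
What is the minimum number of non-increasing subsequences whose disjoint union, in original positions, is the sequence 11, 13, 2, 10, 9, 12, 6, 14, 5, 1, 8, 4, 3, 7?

Place each on the leftmost legal pile:
11 → new pile 1 (tops now [11])
13 → new pile 2 (tops now [11, 13])
2 → pile 1 (tops now [2, 13])
10 → pile 2 (tops now [2, 10])
9 → pile 2 (tops now [2, 9])
12 → new pile 3 (tops now [2, 9, 12])
6 → pile 2 (tops now [2, 6, 12])
14 → new pile 4 (tops now [2, 6, 12, 14])
5 → pile 2 (tops now [2, 5, 12, 14])
1 → pile 1 (tops now [1, 5, 12, 14])
8 → pile 3 (tops now [1, 5, 8, 14])
4 → pile 2 (tops now [1, 4, 8, 14])
3 → pile 2 (tops now [1, 3, 8, 14])
7 → pile 3 (tops now [1, 3, 7, 14])
Four piles.

4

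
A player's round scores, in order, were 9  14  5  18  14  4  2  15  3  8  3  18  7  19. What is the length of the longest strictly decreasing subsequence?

4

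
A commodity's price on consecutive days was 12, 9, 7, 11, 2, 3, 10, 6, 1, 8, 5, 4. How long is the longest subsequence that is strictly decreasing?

6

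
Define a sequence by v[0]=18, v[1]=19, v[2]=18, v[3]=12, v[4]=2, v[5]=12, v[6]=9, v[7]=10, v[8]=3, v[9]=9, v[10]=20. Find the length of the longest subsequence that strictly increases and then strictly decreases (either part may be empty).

inc[i] = longest strictly increasing subsequence ending at i; dec[i] = longest strictly decreasing subsequence starting at i:
i:      0  1  2  3  4  5  6  7  8  9 10
v[i]:  18 19 18 12  2 12  9 10  3  9 20
inc:    1  2  1  1  1  2  2  3  2  3  4
dec:    4  5  4  3  1  3  2  2  1  1  1
Best peak at i=1 (value 19): inc=2, dec=5, length 2+5−1 = 6.

6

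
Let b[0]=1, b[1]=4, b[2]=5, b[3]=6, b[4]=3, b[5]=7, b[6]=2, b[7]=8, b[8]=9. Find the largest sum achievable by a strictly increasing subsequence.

40

Let S[i] be the best sum of a strictly increasing subsequence ending at i:
i:      0  1  2  3  4  5  6  7  8
b[i]:   1  4  5  6  3  7  2  8  9
S:      1  5 10 16  4 23  3 31 40
Maximum is 40 (e.g. 1 + 4 + 5 + 6 + 7 + 8 + 9).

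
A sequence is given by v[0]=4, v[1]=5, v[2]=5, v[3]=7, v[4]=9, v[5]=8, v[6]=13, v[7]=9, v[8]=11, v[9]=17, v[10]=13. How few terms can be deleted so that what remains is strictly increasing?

4

Fewest deletions = n − (longest strictly increasing subsequence).
Patience tails:
4 → extends → [4]
5 → extends → [4, 5]
5 → already a tail → [4, 5]
7 → extends → [4, 5, 7]
9 → extends → [4, 5, 7, 9]
8 → replaces 9 → [4, 5, 7, 8]
13 → extends → [4, 5, 7, 8, 13]
9 → replaces 13 → [4, 5, 7, 8, 9]
11 → extends → [4, 5, 7, 8, 9, 11]
17 → extends → [4, 5, 7, 8, 9, 11, 17]
13 → replaces 17 → [4, 5, 7, 8, 9, 11, 13]
Longest strictly increasing subsequence has length 7, so deletions = 11 − 7 = 4.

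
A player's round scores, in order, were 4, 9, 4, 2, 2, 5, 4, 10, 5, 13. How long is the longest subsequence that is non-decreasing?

5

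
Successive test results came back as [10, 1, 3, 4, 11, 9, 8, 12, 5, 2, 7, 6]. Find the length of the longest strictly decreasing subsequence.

5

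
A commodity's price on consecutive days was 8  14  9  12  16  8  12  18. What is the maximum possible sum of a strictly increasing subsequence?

63

Let S[i] be the best sum of a strictly increasing subsequence ending at i:
i:      1  2  3  4  5  6  7  8
a[i]:   8 14  9 12 16  8 12 18
S:      8 22 17 29 45  8 29 63
Maximum is 63 (e.g. 8 + 9 + 12 + 16 + 18).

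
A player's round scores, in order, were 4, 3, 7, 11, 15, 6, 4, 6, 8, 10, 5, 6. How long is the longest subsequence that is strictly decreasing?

Negate each value so 'decreasing' becomes 'increasing', then run patience tails on the negated sequence:
-4 → extends → [-4]
-3 → extends → [-4, -3]
-7 → replaces -4 → [-7, -3]
-11 → replaces -7 → [-11, -3]
-15 → replaces -11 → [-15, -3]
-6 → replaces -3 → [-15, -6]
-4 → extends → [-15, -6, -4]
-6 → already a tail → [-15, -6, -4]
-8 → replaces -6 → [-15, -8, -4]
-10 → replaces -8 → [-15, -10, -4]
-5 → replaces -4 → [-15, -10, -5]
-6 → replaces -5 → [-15, -10, -6]
Three tails, so the longest strictly decreasing subsequence of the original has length 3.

3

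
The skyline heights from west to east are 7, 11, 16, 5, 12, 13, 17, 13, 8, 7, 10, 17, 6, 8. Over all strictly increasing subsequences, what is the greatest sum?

Let S[i] be the best sum of a strictly increasing subsequence ending at i:
i:      1  2  3  4  5  6  7  8  9 10 11 12 13 14
a[i]:   7 11 16  5 12 13 17 13  8  7 10 17  6  8
S:      7 18 34  5 30 43 60 43 15 12 25 60 11 20
Maximum is 60 (e.g. 7 + 11 + 12 + 13 + 17).

60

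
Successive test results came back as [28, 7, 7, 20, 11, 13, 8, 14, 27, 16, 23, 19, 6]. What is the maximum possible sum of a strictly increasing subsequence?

Let S[i] be the best sum of a strictly increasing subsequence ending at i:
i:      1  2  3  4  5  6  7  8  9 10 11 12 13
a[i]:  28  7  7 20 11 13  8 14 27 16 23 19  6
S:     28  7  7 27 18 31 15 45 72 61 84 80  6
Maximum is 84 (e.g. 7 + 11 + 13 + 14 + 16 + 23).

84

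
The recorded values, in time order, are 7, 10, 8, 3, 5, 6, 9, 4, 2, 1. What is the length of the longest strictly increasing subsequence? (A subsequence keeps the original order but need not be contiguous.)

Let dp[i] be the length of the longest such subsequence ending at index i:
i:      1  2  3  4  5  6  7  8  9 10
a[i]:   7 10  8  3  5  6  9  4  2  1
dp:     1  2  2  1  2  3  4  2  1  1
Maximum dp value is 4.

4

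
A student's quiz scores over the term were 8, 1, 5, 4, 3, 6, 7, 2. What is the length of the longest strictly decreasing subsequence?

5

Negate each value so 'decreasing' becomes 'increasing', then run patience tails on the negated sequence:
-8 → extends → [-8]
-1 → extends → [-8, -1]
-5 → replaces -1 → [-8, -5]
-4 → extends → [-8, -5, -4]
-3 → extends → [-8, -5, -4, -3]
-6 → replaces -5 → [-8, -6, -4, -3]
-7 → replaces -6 → [-8, -7, -4, -3]
-2 → extends → [-8, -7, -4, -3, -2]
Five tails, so the longest strictly decreasing subsequence of the original has length 5.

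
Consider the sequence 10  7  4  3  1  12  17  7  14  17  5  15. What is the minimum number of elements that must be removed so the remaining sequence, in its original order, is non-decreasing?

Fewest deletions = n − (longest non-decreasing subsequence).
Patience tails:
10 → extends → [10]
7 → replaces 10 → [7]
4 → replaces 7 → [4]
3 → replaces 4 → [3]
1 → replaces 3 → [1]
12 → extends → [1, 12]
17 → extends → [1, 12, 17]
7 → replaces 12 → [1, 7, 17]
14 → replaces 17 → [1, 7, 14]
17 → extends → [1, 7, 14, 17]
5 → replaces 7 → [1, 5, 14, 17]
15 → replaces 17 → [1, 5, 14, 15]
Longest non-decreasing subsequence has length 4, so deletions = 12 − 4 = 8.

8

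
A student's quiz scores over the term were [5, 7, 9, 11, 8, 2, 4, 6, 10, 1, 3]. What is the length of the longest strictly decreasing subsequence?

Negate each value so 'decreasing' becomes 'increasing', then run patience tails on the negated sequence:
-5 → extends → [-5]
-7 → replaces -5 → [-7]
-9 → replaces -7 → [-9]
-11 → replaces -9 → [-11]
-8 → extends → [-11, -8]
-2 → extends → [-11, -8, -2]
-4 → replaces -2 → [-11, -8, -4]
-6 → replaces -4 → [-11, -8, -6]
-10 → replaces -8 → [-11, -10, -6]
-1 → extends → [-11, -10, -6, -1]
-3 → replaces -1 → [-11, -10, -6, -3]
Four tails, so the longest strictly decreasing subsequence of the original has length 4.

4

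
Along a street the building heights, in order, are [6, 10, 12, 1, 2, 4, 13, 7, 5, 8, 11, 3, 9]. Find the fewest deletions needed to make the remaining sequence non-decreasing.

7

Fewest deletions = n − (longest non-decreasing subsequence).
Patience tails:
6 → extends → [6]
10 → extends → [6, 10]
12 → extends → [6, 10, 12]
1 → replaces 6 → [1, 10, 12]
2 → replaces 10 → [1, 2, 12]
4 → replaces 12 → [1, 2, 4]
13 → extends → [1, 2, 4, 13]
7 → replaces 13 → [1, 2, 4, 7]
5 → replaces 7 → [1, 2, 4, 5]
8 → extends → [1, 2, 4, 5, 8]
11 → extends → [1, 2, 4, 5, 8, 11]
3 → replaces 4 → [1, 2, 3, 5, 8, 11]
9 → replaces 11 → [1, 2, 3, 5, 8, 9]
Longest non-decreasing subsequence has length 6, so deletions = 13 − 6 = 7.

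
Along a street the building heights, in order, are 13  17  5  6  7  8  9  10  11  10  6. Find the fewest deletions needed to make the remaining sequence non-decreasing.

Fewest deletions = n − (longest non-decreasing subsequence).
Patience tails:
13 → extends → [13]
17 → extends → [13, 17]
5 → replaces 13 → [5, 17]
6 → replaces 17 → [5, 6]
7 → extends → [5, 6, 7]
8 → extends → [5, 6, 7, 8]
9 → extends → [5, 6, 7, 8, 9]
10 → extends → [5, 6, 7, 8, 9, 10]
11 → extends → [5, 6, 7, 8, 9, 10, 11]
10 → replaces 11 → [5, 6, 7, 8, 9, 10, 10]
6 → replaces 7 → [5, 6, 6, 8, 9, 10, 10]
Longest non-decreasing subsequence has length 7, so deletions = 11 − 7 = 4.

4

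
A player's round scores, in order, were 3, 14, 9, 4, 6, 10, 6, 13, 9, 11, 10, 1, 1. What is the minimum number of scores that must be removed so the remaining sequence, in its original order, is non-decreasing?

7

Fewest deletions = n − (longest non-decreasing subsequence).
i:      1  2  3  4  5  6  7  8  9 10 11 12 13
a[i]:   3 14  9  4  6 10  6 13  9 11 10  1  1
dp:     1  2  2  2  3  4  4  5  5  6  6  1  2
max dp = 6, so deletions = 13 − 6 = 7.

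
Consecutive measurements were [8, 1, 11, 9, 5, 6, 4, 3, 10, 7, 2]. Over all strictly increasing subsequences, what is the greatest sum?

27

Let S[i] be the best sum of a strictly increasing subsequence ending at i:
i:      1  2  3  4  5  6  7  8  9 10 11
a[i]:   8  1 11  9  5  6  4  3 10  7  2
S:      8  1 19 17  6 12  5  4 27 19  3
Maximum is 27 (e.g. 8 + 9 + 10).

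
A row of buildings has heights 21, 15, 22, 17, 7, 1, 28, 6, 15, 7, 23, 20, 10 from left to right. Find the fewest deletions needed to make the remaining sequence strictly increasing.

Fewest deletions = n − (longest strictly increasing subsequence).
Patience tails:
21 → extends → [21]
15 → replaces 21 → [15]
22 → extends → [15, 22]
17 → replaces 22 → [15, 17]
7 → replaces 15 → [7, 17]
1 → replaces 7 → [1, 17]
28 → extends → [1, 17, 28]
6 → replaces 17 → [1, 6, 28]
15 → replaces 28 → [1, 6, 15]
7 → replaces 15 → [1, 6, 7]
23 → extends → [1, 6, 7, 23]
20 → replaces 23 → [1, 6, 7, 20]
10 → replaces 20 → [1, 6, 7, 10]
Longest strictly increasing subsequence has length 4, so deletions = 13 − 4 = 9.

9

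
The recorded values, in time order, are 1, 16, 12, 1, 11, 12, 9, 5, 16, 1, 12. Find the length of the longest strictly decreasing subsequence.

6

Negate each value so 'decreasing' becomes 'increasing', then run patience tails on the negated sequence:
-1 → extends → [-1]
-16 → replaces -1 → [-16]
-12 → extends → [-16, -12]
-1 → extends → [-16, -12, -1]
-11 → replaces -1 → [-16, -12, -11]
-12 → already a tail → [-16, -12, -11]
-9 → extends → [-16, -12, -11, -9]
-5 → extends → [-16, -12, -11, -9, -5]
-16 → already a tail → [-16, -12, -11, -9, -5]
-1 → extends → [-16, -12, -11, -9, -5, -1]
-12 → already a tail → [-16, -12, -11, -9, -5, -1]
Six tails, so the longest strictly decreasing subsequence of the original has length 6.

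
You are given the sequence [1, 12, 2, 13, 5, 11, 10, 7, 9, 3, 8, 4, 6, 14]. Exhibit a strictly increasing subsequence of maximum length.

Patience tails give the LIS length; then backtrack through the dp parents:
1 → extends → [1]
12 → extends → [1, 12]
2 → replaces 12 → [1, 2]
13 → extends → [1, 2, 13]
5 → replaces 13 → [1, 2, 5]
11 → extends → [1, 2, 5, 11]
10 → replaces 11 → [1, 2, 5, 10]
7 → replaces 10 → [1, 2, 5, 7]
9 → extends → [1, 2, 5, 7, 9]
3 → replaces 5 → [1, 2, 3, 7, 9]
8 → replaces 9 → [1, 2, 3, 7, 8]
4 → replaces 7 → [1, 2, 3, 4, 8]
6 → replaces 8 → [1, 2, 3, 4, 6]
14 → extends → [1, 2, 3, 4, 6, 14]
Length 6; one witness is 1, 2, 5, 7, 9, 14.

1, 2, 5, 7, 9, 14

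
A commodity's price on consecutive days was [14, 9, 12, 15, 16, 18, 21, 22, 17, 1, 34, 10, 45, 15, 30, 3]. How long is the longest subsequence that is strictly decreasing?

Negate each value so 'decreasing' becomes 'increasing', then run patience tails on the negated sequence:
-14 → extends → [-14]
-9 → extends → [-14, -9]
-12 → replaces -9 → [-14, -12]
-15 → replaces -14 → [-15, -12]
-16 → replaces -15 → [-16, -12]
-18 → replaces -16 → [-18, -12]
-21 → replaces -18 → [-21, -12]
-22 → replaces -21 → [-22, -12]
-17 → replaces -12 → [-22, -17]
-1 → extends → [-22, -17, -1]
-34 → replaces -22 → [-34, -17, -1]
-10 → replaces -1 → [-34, -17, -10]
-45 → replaces -34 → [-45, -17, -10]
-15 → replaces -10 → [-45, -17, -15]
-30 → replaces -17 → [-45, -30, -15]
-3 → extends → [-45, -30, -15, -3]
Four tails, so the longest strictly decreasing subsequence of the original has length 4.

4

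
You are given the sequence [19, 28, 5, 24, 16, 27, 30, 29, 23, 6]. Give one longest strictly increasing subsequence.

Patience tails give the LIS length; then backtrack through the dp parents:
19 → extends → [19]
28 → extends → [19, 28]
5 → replaces 19 → [5, 28]
24 → replaces 28 → [5, 24]
16 → replaces 24 → [5, 16]
27 → extends → [5, 16, 27]
30 → extends → [5, 16, 27, 30]
29 → replaces 30 → [5, 16, 27, 29]
23 → replaces 27 → [5, 16, 23, 29]
6 → replaces 16 → [5, 6, 23, 29]
Length 4; one witness is 19, 24, 27, 30.

19, 24, 27, 30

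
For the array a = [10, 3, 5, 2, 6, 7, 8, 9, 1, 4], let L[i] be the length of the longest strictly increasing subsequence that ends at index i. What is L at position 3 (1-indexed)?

dp[i] = 1 + max{dp[j] : j<i, a[j]<a[i]} (or 1 if no such j):
i:      1  2  3  4  5  6  7  8  9 10
a[i]:  10  3  5  2  6  7  8  9  1  4
dp:     1  1  2  1  3  4  5  6  1  2
At index 3 the value is 2.

2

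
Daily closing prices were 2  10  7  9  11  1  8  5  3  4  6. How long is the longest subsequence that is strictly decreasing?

Negate each value so 'decreasing' becomes 'increasing', then run patience tails on the negated sequence:
-2 → extends → [-2]
-10 → replaces -2 → [-10]
-7 → extends → [-10, -7]
-9 → replaces -7 → [-10, -9]
-11 → replaces -10 → [-11, -9]
-1 → extends → [-11, -9, -1]
-8 → replaces -1 → [-11, -9, -8]
-5 → extends → [-11, -9, -8, -5]
-3 → extends → [-11, -9, -8, -5, -3]
-4 → replaces -3 → [-11, -9, -8, -5, -4]
-6 → replaces -5 → [-11, -9, -8, -6, -4]
Five tails, so the longest strictly decreasing subsequence of the original has length 5.

5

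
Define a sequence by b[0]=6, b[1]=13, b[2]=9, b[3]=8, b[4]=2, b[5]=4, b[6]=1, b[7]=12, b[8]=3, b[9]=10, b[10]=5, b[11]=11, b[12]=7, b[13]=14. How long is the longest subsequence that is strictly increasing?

5

Track the smallest tail for each achievable length (strict):
6 → extends → [6]
13 → extends → [6, 13]
9 → replaces 13 → [6, 9]
8 → replaces 9 → [6, 8]
2 → replaces 6 → [2, 8]
4 → replaces 8 → [2, 4]
1 → replaces 2 → [1, 4]
12 → extends → [1, 4, 12]
3 → replaces 4 → [1, 3, 12]
10 → replaces 12 → [1, 3, 10]
5 → replaces 10 → [1, 3, 5]
11 → extends → [1, 3, 5, 11]
7 → replaces 11 → [1, 3, 5, 7]
14 → extends → [1, 3, 5, 7, 14]
Five tails, so the longest strictly increasing subsequence has length 5 (e.g. 6, 9, 10, 11, 14).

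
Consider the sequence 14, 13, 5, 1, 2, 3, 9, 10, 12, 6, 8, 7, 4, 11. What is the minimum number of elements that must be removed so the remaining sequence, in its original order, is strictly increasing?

Fewest deletions = n − (longest strictly increasing subsequence).
i:      1  2  3  4  5  6  7  8  9 10 11 12 13 14
a[i]:  14 13  5  1  2  3  9 10 12  6  8  7  4 11
dp:     1  1  1  1  2  3  4  5  6  4  5  5  4  6
max dp = 6, so deletions = 14 − 6 = 8.

8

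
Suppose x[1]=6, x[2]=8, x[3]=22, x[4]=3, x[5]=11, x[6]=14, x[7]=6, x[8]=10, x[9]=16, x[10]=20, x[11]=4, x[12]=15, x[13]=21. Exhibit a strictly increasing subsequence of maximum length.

6, 8, 11, 14, 16, 20, 21

Patience tails give the LIS length; then backtrack through the dp parents:
6 → extends → [6]
8 → extends → [6, 8]
22 → extends → [6, 8, 22]
3 → replaces 6 → [3, 8, 22]
11 → replaces 22 → [3, 8, 11]
14 → extends → [3, 8, 11, 14]
6 → replaces 8 → [3, 6, 11, 14]
10 → replaces 11 → [3, 6, 10, 14]
16 → extends → [3, 6, 10, 14, 16]
20 → extends → [3, 6, 10, 14, 16, 20]
4 → replaces 6 → [3, 4, 10, 14, 16, 20]
15 → replaces 16 → [3, 4, 10, 14, 15, 20]
21 → extends → [3, 4, 10, 14, 15, 20, 21]
Length 7; one witness is 6, 8, 11, 14, 16, 20, 21.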